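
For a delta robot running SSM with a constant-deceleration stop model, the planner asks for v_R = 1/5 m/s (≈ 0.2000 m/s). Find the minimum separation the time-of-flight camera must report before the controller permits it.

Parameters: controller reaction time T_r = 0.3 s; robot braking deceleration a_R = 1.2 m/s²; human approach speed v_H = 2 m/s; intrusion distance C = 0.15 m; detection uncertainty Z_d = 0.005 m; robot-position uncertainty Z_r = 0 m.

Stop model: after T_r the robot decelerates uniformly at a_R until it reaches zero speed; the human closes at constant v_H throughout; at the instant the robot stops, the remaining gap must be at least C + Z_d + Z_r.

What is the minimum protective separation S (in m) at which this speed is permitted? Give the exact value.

S_min = 233/200 m = 1.1650 m

stop time T_s = (1/5)/(6/5) = 0.1667 s
robot covers v_R·T_r = 0.2000·0.3000 = 0.0600 m before braking
robot covers 0.2000·0.1667 − ½·1.2000·0.1667² = 0.0167 m while stopping
human over T_r+T_s: 2.0000·(0.3000+0.1667) = 0.9333 m
margins: 0.1500+0.0050+0.0000 = 0.1550 m
S_min ≈ 0.0600+0.0167+0.9333+0.1550  ⇒  S_min = 233/200 m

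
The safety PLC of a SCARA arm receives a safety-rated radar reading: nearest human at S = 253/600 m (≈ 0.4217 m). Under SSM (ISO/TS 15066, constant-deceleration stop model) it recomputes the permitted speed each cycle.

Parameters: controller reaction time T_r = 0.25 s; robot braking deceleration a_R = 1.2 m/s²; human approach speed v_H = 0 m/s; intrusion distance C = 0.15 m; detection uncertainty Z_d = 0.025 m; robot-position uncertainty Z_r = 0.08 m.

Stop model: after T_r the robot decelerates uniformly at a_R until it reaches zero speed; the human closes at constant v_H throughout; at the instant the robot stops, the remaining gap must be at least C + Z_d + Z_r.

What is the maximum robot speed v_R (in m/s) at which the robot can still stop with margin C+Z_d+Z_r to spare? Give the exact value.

v_R_max = 2/5 m/s = 0.4000 m/s

quadratic (5/12)·v² + (1/4)·v + (-1/6) = 0
  disc = (1/4)² − 4·(5/12)·(-1/6) = 49/144 ; √disc = 7/12
  v_R = (−(1/4) + 7/12) / (2·(5/12)) = 2/5 m/s
check:
stop time T_s = (2/5)/(6/5) = 0.3333 s
reaction-phase robot travel = 0.4000·0.2500 = 0.1000 m
braking distance = 0.4000²/(2·1.2000) = 0.0667 m
person approaches 0.0000·(0.2500+0.3333) = 0.0000 m
residual clearance needed = 0.1500+0.0250+0.0800 = 0.2550 m
sum ≈ 0.1000+0.0667+0.0000+0.2550 ≈ 0.4217 m = S ✓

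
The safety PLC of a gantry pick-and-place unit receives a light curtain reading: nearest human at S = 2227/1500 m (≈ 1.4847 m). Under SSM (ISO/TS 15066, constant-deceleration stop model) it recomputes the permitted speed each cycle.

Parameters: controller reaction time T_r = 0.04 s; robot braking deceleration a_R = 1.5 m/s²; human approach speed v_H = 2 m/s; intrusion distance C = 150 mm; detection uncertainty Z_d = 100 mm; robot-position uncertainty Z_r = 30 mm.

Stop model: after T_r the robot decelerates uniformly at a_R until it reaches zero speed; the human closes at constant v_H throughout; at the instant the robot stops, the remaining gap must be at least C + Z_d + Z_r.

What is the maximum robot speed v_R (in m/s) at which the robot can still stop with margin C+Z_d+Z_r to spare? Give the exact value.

v_R_max = 7/10 m/s = 0.7000 m/s

at the boundary: (1/3)·v² + (103/75)·v + (-1687/1500) = 0
  disc = (103/75)² − 4·(1/3)·(-1687/1500) = 2116/625 ; √disc = 46/25
  v_R = (−(103/75) + 46/25) / (2·(1/3)) = 7/10 m/s
check:
T_s = v_R/a_R = (7/10)/(3/2) = 0.4667 s
reaction-phase robot travel = 0.7000·0.0400 = 0.0280 m
robot covers 0.7000·0.4667 − ½·1.5000·0.4667² = 0.1633 m while stopping
person approaches 2.0000·(0.0400+0.4667) = 1.0133 m
margins: 0.1500+0.1000+0.0300 = 0.2800 m
sum ≈ 0.0280+0.1633+1.0133+0.2800 ≈ 1.4847 m = S ✓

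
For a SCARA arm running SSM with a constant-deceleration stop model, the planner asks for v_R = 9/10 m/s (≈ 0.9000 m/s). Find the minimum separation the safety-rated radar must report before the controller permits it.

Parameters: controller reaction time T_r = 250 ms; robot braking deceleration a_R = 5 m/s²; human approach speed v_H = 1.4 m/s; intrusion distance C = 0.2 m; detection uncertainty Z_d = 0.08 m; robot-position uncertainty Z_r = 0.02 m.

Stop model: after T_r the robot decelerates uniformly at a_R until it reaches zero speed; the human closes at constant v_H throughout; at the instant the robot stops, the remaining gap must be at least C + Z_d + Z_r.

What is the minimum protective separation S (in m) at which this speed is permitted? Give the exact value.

S_min = 151/125 m = 1.2080 m

braking lasts T_s = (9/10)/5 = 0.1800 s
reaction-phase robot travel = 0.9000·0.2500 = 0.2250 m
braking distance = 0.9000²/(2·5.0000) = 0.0810 m
human over T_r+T_s: 1.4000·(0.2500+0.1800) = 0.6020 m
C+Z_d+Z_r = 0.2000+0.0800+0.0200 = 0.3000 m
S_min ≈ 0.2250+0.0810+0.6020+0.3000  ⇒  S_min = 151/125 m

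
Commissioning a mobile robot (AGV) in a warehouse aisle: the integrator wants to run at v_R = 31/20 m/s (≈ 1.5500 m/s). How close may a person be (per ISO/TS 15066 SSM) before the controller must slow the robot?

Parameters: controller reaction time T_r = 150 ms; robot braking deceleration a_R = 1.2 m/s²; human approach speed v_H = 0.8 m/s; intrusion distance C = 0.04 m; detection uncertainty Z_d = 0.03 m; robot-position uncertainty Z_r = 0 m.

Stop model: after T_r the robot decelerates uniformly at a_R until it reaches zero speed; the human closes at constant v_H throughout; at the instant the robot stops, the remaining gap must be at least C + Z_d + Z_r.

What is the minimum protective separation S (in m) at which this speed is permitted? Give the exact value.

S_min = 3931/1600 m = 2.4569 m

T_s = v_R/a_R = (31/20)/(6/5) = 1.2917 s
reaction-phase robot travel = 1.5500·0.1500 = 0.2325 m
robot under decel: 1.5500²/(2·1.2000) = 1.0010 m
human over T_r+T_s: 0.8000·(0.1500+1.2917) = 1.1533 m
C+Z_d+Z_r = 0.0400+0.0300+0.0000 = 0.0700 m
S_min ≈ 0.2325+1.0010+1.1533+0.0700  ⇒  S_min = 3931/1600 m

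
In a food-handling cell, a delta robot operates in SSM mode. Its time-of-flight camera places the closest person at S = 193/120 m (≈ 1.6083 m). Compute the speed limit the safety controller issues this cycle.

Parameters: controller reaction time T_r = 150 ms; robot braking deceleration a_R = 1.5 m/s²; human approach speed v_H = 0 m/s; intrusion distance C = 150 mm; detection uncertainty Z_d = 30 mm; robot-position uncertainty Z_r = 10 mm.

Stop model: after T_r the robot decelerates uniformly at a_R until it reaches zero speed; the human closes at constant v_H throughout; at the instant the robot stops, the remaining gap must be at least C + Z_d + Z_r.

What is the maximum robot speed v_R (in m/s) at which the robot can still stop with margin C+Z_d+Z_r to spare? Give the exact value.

quadratic (1/3)·v² + (3/20)·v + (-851/600) = 0
  disc = (3/20)² − 4·(1/3)·(-851/600) = 6889/3600 ; √disc = 83/60
  v_R = (−(3/20) + 83/60) / (2·(1/3)) = 37/20 m/s
check:
stop time T_s = (37/20)/(3/2) = 1.2333 s
robot covers v_R·T_r = 1.8500·0.1500 = 0.2775 m before braking
robot under decel: 1.8500²/(2·1.5000) = 1.1408 m
human over T_r+T_s: 0.0000·(0.1500+1.2333) = 0.0000 m
margins: 0.1500+0.0300+0.0100 = 0.1900 m
sum ≈ 0.2775+1.1408+0.0000+0.1900 ≈ 1.6083 m = S ✓

v_R_max = 37/20 m/s = 1.8500 m/s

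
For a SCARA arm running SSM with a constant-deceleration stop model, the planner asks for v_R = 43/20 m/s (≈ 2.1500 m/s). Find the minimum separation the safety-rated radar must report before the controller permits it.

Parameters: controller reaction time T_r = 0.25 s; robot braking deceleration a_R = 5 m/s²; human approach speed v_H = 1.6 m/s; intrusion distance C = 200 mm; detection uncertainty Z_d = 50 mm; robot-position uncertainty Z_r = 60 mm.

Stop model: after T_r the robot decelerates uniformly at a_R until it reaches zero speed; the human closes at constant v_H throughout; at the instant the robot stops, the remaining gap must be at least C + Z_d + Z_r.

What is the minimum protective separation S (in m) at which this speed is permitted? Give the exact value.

T_s = v_R/a_R = (43/20)/5 = 0.4300 s
reaction-phase robot travel = 2.1500·0.2500 = 0.5375 m
robot under decel: 2.1500²/(2·5.0000) = 0.4622 m
person approaches 1.6000·(0.2500+0.4300) = 1.0880 m
C+Z_d+Z_r = 0.2000+0.0500+0.0600 = 0.3100 m
S_min ≈ 0.5375+0.4622+1.0880+0.3100  ⇒  S_min = 9591/4000 m

S_min = 9591/4000 m = 2.3977 m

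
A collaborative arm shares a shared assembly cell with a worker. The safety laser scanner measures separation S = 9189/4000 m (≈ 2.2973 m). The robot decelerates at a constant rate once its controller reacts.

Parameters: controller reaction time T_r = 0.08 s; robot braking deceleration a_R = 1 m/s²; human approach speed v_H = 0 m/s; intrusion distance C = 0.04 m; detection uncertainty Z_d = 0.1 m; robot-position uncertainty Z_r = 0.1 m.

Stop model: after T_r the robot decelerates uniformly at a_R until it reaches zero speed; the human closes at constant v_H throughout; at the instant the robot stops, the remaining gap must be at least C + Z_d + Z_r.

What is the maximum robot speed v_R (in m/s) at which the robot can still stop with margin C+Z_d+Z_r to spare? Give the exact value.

v_R_max = 39/20 m/s = 1.9500 m/s

quadratic (1/2)·v² + (2/25)·v + (-8229/4000) = 0
  disc = (2/25)² − 4·(1/2)·(-8229/4000) = 41209/10000 ; √disc = 203/100
  v_R = (−(2/25) + 203/100) / (2·(1/2)) = 39/20 m/s
check:
stop time T_s = (39/20)/1 = 1.9500 s
reaction-phase robot travel = 1.9500·0.0800 = 0.1560 m
robot under decel: 1.9500²/(2·1.0000) = 1.9013 m
human over T_r+T_s: 0.0000·(0.0800+1.9500) = 0.0000 m
C+Z_d+Z_r = 0.0400+0.1000+0.1000 = 0.2400 m
sum ≈ 0.1560+1.9013+0.0000+0.2400 ≈ 2.2973 m = S ✓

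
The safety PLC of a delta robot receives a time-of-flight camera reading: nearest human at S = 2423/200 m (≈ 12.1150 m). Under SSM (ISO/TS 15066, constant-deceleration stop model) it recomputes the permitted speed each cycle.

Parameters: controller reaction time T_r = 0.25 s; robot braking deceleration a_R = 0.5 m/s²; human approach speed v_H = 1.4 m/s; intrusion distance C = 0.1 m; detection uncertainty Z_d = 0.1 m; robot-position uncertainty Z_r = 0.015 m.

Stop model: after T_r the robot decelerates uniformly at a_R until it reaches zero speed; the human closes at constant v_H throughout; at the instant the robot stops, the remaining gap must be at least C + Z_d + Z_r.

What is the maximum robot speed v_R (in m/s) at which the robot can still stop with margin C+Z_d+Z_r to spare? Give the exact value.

v_R_max = 11/5 m/s = 2.2000 m/s

quadratic (1)·v² + (61/20)·v + (-231/20) = 0
  disc = (61/20)² − 4·(1)·(-231/20) = 22201/400 ; √disc = 149/20
  v_R = (−(61/20) + 149/20) / (2·(1)) = 11/5 m/s
check:
braking lasts T_s = (11/5)/(1/2) = 4.4000 s
robot in T_r: 2.2000·0.2500 = 0.5500 m
braking distance = 2.2000²/(2·0.5000) = 4.8400 m
person approaches 1.4000·(0.2500+4.4000) = 6.5100 m
margins: 0.1000+0.1000+0.0150 = 0.2150 m
sum ≈ 0.5500+4.8400+6.5100+0.2150 ≈ 12.1150 m = S ✓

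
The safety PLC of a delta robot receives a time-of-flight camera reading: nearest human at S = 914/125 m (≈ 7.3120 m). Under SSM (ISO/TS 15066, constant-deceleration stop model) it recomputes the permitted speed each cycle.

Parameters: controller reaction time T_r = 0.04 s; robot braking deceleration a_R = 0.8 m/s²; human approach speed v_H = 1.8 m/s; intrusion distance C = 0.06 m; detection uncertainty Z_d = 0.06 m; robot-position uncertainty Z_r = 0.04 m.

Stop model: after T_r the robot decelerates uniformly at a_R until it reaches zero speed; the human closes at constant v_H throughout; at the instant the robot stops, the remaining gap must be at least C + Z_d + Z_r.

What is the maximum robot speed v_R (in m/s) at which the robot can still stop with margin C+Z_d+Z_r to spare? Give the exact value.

collect terms ⇒ (5/8)·v_R² + (229/100)·v_R + (-177/25) = 0
  disc = (229/100)² − 4·(5/8)·(-177/25) = 229441/10000 ; √disc = 479/100
  v_R = (−(229/100) + 479/100) / (2·(5/8)) = 2 m/s
check:
stop time T_s = 2/(4/5) = 2.5000 s
reaction-phase robot travel = 2.0000·0.0400 = 0.0800 m
robot under decel: 2.0000²/(2·0.8000) = 2.5000 m
person approaches 1.8000·(0.0400+2.5000) = 4.5720 m
C+Z_d+Z_r = 0.0600+0.0600+0.0400 = 0.1600 m
sum ≈ 0.0800+2.5000+4.5720+0.1600 ≈ 7.3120 m = S ✓

v_R_max = 2 m/s = 2.0000 m/s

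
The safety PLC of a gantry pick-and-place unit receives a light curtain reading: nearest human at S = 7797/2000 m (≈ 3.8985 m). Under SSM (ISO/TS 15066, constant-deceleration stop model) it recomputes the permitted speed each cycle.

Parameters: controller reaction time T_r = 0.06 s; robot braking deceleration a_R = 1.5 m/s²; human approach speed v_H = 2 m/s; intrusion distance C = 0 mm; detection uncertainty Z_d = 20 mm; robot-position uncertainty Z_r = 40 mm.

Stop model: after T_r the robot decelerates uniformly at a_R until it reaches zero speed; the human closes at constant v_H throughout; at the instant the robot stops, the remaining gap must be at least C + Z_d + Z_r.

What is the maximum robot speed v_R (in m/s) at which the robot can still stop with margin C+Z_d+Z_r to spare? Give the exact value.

collect terms ⇒ (1/3)·v_R² + (209/150)·v_R + (-7437/2000) = 0
  disc = (209/150)² − 4·(1/3)·(-7437/2000) = 38809/5625 ; √disc = 197/75
  v_R = (−(209/150) + 197/75) / (2·(1/3)) = 37/20 m/s
check:
stop time T_s = (37/20)/(3/2) = 1.2333 s
robot covers v_R·T_r = 1.8500·0.0600 = 0.1110 m before braking
robot under decel: 1.8500²/(2·1.5000) = 1.1408 m
human over T_r+T_s: 2.0000·(0.0600+1.2333) = 2.5867 m
residual clearance needed = 0.0000+0.0200+0.0400 = 0.0600 m
sum ≈ 0.1110+1.1408+2.5867+0.0600 ≈ 3.8985 m = S ✓

v_R_max = 37/20 m/s = 1.8500 m/s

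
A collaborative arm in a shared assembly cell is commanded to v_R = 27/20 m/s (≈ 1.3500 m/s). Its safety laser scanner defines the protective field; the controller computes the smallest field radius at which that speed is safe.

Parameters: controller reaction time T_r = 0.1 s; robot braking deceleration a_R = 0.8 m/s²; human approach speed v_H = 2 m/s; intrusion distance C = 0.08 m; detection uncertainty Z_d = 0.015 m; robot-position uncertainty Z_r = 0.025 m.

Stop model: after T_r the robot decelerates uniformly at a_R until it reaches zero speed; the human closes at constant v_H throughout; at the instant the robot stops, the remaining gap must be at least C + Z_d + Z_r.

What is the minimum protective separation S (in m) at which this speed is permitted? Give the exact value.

stop time T_s = (27/20)/(4/5) = 1.6875 s
robot covers v_R·T_r = 1.3500·0.1000 = 0.1350 m before braking
braking distance = 1.3500²/(2·0.8000) = 1.1391 m
person approaches 2.0000·(0.1000+1.6875) = 3.5750 m
residual clearance needed = 0.0800+0.0150+0.0250 = 0.1200 m
S_min ≈ 0.1350+1.1391+3.5750+0.1200  ⇒  S_min = 15901/3200 m

S_min = 15901/3200 m = 4.9691 m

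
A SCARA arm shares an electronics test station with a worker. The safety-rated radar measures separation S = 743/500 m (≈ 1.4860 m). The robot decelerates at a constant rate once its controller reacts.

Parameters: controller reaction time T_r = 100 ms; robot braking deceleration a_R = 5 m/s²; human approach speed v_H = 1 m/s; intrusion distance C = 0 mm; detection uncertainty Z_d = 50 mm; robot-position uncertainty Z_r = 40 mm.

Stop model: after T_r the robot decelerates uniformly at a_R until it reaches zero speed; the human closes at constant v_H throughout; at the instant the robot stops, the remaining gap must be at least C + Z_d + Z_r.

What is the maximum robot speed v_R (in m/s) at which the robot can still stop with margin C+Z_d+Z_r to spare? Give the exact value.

v_R_max = 12/5 m/s = 2.4000 m/s

at the boundary: (1/10)·v² + (3/10)·v + (-162/125) = 0
  disc = (3/10)² − 4·(1/10)·(-162/125) = 1521/2500 ; √disc = 39/50
  v_R = (−(3/10) + 39/50) / (2·(1/10)) = 12/5 m/s
check:
braking lasts T_s = (12/5)/5 = 0.4800 s
reaction-phase robot travel = 2.4000·0.1000 = 0.2400 m
braking distance = 2.4000²/(2·5.0000) = 0.5760 m
person approaches 1.0000·(0.1000+0.4800) = 0.5800 m
C+Z_d+Z_r = 0.0000+0.0500+0.0400 = 0.0900 m
sum ≈ 0.2400+0.5760+0.5800+0.0900 ≈ 1.4860 m = S ✓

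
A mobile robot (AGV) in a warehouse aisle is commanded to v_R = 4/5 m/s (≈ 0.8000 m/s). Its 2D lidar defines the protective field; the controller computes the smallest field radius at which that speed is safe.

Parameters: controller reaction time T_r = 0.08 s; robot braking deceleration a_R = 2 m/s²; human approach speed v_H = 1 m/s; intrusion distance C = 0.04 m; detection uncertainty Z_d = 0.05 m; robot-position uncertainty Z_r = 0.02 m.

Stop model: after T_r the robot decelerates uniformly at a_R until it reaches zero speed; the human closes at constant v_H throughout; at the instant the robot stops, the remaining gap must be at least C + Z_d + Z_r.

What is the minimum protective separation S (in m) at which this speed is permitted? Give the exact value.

S_min = 407/500 m = 0.8140 m

stop time T_s = (4/5)/2 = 0.4000 s
reaction-phase robot travel = 0.8000·0.0800 = 0.0640 m
robot under decel: 0.8000²/(2·2.0000) = 0.1600 m
human closes 1.0000·0.4800 = 0.4800 m
C+Z_d+Z_r = 0.0400+0.0500+0.0200 = 0.1100 m
S_min ≈ 0.0640+0.1600+0.4800+0.1100  ⇒  S_min = 407/500 m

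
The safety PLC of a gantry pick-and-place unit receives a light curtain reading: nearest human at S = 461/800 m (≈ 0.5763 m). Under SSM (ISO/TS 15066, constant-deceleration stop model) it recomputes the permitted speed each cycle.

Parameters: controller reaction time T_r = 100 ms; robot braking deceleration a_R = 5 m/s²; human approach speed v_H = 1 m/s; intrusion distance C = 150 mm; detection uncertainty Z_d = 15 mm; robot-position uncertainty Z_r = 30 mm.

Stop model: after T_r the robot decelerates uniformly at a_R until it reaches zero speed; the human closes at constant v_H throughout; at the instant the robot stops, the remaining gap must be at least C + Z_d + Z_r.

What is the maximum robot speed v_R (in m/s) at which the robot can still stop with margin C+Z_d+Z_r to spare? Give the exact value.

at the boundary: (1/10)·v² + (3/10)·v + (-9/32) = 0
  disc = (3/10)² − 4·(1/10)·(-9/32) = 81/400 ; √disc = 9/20
  v_R = (−(3/10) + 9/20) / (2·(1/10)) = 3/4 m/s
check:
braking lasts T_s = (3/4)/5 = 0.1500 s
robot in T_r: 0.7500·0.1000 = 0.0750 m
robot under decel: 0.7500²/(2·5.0000) = 0.0563 m
human closes 1.0000·0.2500 = 0.2500 m
C+Z_d+Z_r = 0.1500+0.0150+0.0300 = 0.1950 m
sum ≈ 0.0750+0.0563+0.2500+0.1950 ≈ 0.5763 m = S ✓

v_R_max = 3/4 m/s = 0.7500 m/s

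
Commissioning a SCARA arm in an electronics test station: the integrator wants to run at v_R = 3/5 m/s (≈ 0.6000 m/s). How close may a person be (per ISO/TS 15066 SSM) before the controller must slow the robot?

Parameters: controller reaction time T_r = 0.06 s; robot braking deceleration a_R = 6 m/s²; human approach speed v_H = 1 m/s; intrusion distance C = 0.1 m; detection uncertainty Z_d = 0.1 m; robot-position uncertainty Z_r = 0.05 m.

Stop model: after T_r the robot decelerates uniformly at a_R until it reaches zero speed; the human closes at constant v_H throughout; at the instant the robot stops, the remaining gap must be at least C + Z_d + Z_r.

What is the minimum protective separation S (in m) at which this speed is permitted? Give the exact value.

T_s = v_R/a_R = (3/5)/6 = 0.1000 s
robot covers v_R·T_r = 0.6000·0.0600 = 0.0360 m before braking
robot under decel: 0.6000²/(2·6.0000) = 0.0300 m
person approaches 1.0000·(0.0600+0.1000) = 0.1600 m
C+Z_d+Z_r = 0.1000+0.1000+0.0500 = 0.2500 m
S_min ≈ 0.0360+0.0300+0.1600+0.2500  ⇒  S_min = 119/250 m

S_min = 119/250 m = 0.4760 m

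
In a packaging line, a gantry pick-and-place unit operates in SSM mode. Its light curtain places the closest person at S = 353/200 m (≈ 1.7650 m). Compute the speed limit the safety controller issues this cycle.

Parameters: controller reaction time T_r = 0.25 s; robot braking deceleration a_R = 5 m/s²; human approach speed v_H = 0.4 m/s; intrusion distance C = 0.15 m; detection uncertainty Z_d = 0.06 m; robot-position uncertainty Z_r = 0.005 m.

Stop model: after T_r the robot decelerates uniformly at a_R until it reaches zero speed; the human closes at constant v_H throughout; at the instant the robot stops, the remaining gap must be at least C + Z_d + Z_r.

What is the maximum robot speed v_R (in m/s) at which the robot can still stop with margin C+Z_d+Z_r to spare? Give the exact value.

at the boundary: (1/10)·v² + (33/100)·v + (-29/20) = 0
  disc = (33/100)² − 4·(1/10)·(-29/20) = 6889/10000 ; √disc = 83/100
  v_R = (−(33/100) + 83/100) / (2·(1/10)) = 5/2 m/s
check:
stop time T_s = (5/2)/5 = 0.5000 s
robot covers v_R·T_r = 2.5000·0.2500 = 0.6250 m before braking
robot under decel: 2.5000²/(2·5.0000) = 0.6250 m
human over T_r+T_s: 0.4000·(0.2500+0.5000) = 0.3000 m
residual clearance needed = 0.1500+0.0600+0.0050 = 0.2150 m
sum ≈ 0.6250+0.6250+0.3000+0.2150 ≈ 1.7650 m = S ✓

v_R_max = 5/2 m/s = 2.5000 m/s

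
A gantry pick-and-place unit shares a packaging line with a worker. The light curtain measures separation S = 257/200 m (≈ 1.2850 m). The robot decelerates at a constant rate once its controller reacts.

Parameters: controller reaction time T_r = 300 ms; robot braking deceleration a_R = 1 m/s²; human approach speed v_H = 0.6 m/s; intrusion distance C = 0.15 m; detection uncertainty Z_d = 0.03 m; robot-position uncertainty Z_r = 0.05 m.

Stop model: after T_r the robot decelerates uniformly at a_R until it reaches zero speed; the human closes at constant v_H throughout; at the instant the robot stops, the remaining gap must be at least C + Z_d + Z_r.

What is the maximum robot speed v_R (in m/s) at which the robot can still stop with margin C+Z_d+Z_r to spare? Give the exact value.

at the boundary: (1/2)·v² + (9/10)·v + (-7/8) = 0
  disc = (9/10)² − 4·(1/2)·(-7/8) = 64/25 ; √disc = 8/5
  v_R = (−(9/10) + 8/5) / (2·(1/2)) = 7/10 m/s
check:
braking lasts T_s = (7/10)/1 = 0.7000 s
robot covers v_R·T_r = 0.7000·0.3000 = 0.2100 m before braking
robot covers 0.7000·0.7000 − ½·1.0000·0.7000² = 0.2450 m while stopping
human over T_r+T_s: 0.6000·(0.3000+0.7000) = 0.6000 m
margins: 0.1500+0.0300+0.0500 = 0.2300 m
sum ≈ 0.2100+0.2450+0.6000+0.2300 ≈ 1.2850 m = S ✓

v_R_max = 7/10 m/s = 0.7000 m/s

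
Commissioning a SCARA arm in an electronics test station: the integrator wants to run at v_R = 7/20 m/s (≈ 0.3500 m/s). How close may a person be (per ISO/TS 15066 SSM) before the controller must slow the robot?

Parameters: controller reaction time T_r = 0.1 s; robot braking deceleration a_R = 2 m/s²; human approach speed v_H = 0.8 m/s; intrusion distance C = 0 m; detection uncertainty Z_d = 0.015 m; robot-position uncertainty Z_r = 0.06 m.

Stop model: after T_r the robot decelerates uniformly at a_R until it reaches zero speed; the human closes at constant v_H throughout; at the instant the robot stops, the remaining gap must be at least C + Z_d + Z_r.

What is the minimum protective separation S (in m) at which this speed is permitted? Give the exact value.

stop time T_s = (7/20)/2 = 0.1750 s
reaction-phase robot travel = 0.3500·0.1000 = 0.0350 m
braking distance = 0.3500²/(2·2.0000) = 0.0306 m
human closes 0.8000·0.2750 = 0.2200 m
margins: 0.0000+0.0150+0.0600 = 0.0750 m
S_min ≈ 0.0350+0.0306+0.2200+0.0750  ⇒  S_min = 577/1600 m

S_min = 577/1600 m = 0.3606 m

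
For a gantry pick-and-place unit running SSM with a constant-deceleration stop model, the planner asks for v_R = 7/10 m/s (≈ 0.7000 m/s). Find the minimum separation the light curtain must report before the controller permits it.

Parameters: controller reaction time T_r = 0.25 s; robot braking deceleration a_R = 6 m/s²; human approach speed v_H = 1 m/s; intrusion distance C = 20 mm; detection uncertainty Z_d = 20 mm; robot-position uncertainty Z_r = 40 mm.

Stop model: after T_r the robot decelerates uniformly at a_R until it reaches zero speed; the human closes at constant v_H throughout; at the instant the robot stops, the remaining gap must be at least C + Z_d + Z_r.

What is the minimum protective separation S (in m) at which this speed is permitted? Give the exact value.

braking lasts T_s = (7/10)/6 = 0.1167 s
robot in T_r: 0.7000·0.2500 = 0.1750 m
robot under decel: 0.7000²/(2·6.0000) = 0.0408 m
human closes 1.0000·0.3667 = 0.3667 m
residual clearance needed = 0.0200+0.0200+0.0400 = 0.0800 m
S_min ≈ 0.1750+0.0408+0.3667+0.0800  ⇒  S_min = 53/80 m

S_min = 53/80 m = 0.6625 m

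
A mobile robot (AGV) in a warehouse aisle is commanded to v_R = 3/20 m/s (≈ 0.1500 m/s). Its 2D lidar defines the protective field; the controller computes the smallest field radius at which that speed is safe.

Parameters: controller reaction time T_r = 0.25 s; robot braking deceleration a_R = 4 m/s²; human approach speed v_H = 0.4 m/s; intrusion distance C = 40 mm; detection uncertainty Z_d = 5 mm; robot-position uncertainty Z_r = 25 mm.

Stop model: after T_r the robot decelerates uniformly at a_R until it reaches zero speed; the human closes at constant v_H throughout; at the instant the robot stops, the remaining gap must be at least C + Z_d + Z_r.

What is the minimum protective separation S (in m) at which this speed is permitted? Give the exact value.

braking lasts T_s = (3/20)/4 = 0.0375 s
reaction-phase robot travel = 0.1500·0.2500 = 0.0375 m
robot covers 0.1500·0.0375 − ½·4.0000·0.0375² = 0.0028 m while stopping
human over T_r+T_s: 0.4000·(0.2500+0.0375) = 0.1150 m
residual clearance needed = 0.0400+0.0050+0.0250 = 0.0700 m
S_min ≈ 0.0375+0.0028+0.1150+0.0700  ⇒  S_min = 721/3200 m

S_min = 721/3200 m = 0.2253 m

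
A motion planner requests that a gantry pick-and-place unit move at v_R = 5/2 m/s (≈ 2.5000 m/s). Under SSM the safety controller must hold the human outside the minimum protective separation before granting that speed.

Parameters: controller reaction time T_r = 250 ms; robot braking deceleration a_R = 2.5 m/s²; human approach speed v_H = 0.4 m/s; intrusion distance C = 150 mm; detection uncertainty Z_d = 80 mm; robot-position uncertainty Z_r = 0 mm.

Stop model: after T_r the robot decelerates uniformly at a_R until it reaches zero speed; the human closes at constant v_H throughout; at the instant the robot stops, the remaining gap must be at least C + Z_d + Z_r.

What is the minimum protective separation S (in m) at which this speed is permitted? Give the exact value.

S_min = 521/200 m = 2.6050 m

T_s = v_R/a_R = (5/2)/(5/2) = 1.0000 s
robot covers v_R·T_r = 2.5000·0.2500 = 0.6250 m before braking
braking distance = 2.5000²/(2·2.5000) = 1.2500 m
human closes 0.4000·1.2500 = 0.5000 m
C+Z_d+Z_r = 0.1500+0.0800+0.0000 = 0.2300 m
S_min ≈ 0.6250+1.2500+0.5000+0.2300  ⇒  S_min = 521/200 m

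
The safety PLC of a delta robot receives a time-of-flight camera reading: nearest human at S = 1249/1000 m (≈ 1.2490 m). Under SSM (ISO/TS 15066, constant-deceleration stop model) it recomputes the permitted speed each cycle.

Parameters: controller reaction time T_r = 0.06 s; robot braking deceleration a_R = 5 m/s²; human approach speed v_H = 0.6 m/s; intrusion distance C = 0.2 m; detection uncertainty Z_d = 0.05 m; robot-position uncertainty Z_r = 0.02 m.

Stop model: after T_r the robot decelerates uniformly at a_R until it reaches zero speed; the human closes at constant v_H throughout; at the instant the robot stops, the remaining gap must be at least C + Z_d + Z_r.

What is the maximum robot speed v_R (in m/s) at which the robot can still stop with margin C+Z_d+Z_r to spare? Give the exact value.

at the boundary: (1/10)·v² + (9/50)·v + (-943/1000) = 0
  disc = (9/50)² − 4·(1/10)·(-943/1000) = 256/625 ; √disc = 16/25
  v_R = (−(9/50) + 16/25) / (2·(1/10)) = 23/10 m/s
check:
T_s = v_R/a_R = (23/10)/5 = 0.4600 s
reaction-phase robot travel = 2.3000·0.0600 = 0.1380 m
robot under decel: 2.3000²/(2·5.0000) = 0.5290 m
human closes 0.6000·0.5200 = 0.3120 m
C+Z_d+Z_r = 0.2000+0.0500+0.0200 = 0.2700 m
sum ≈ 0.1380+0.5290+0.3120+0.2700 ≈ 1.2490 m = S ✓

v_R_max = 23/10 m/s = 2.3000 m/s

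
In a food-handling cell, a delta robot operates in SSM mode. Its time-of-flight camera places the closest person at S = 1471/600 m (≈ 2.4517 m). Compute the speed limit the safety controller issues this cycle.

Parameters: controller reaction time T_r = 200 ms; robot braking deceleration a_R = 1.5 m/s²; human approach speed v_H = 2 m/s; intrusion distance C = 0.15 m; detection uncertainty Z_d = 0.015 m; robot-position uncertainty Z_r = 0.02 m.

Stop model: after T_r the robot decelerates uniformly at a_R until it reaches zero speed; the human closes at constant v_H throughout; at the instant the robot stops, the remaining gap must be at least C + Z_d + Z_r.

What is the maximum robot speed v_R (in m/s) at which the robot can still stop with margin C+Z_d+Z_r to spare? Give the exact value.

v_R_max = 1 m/s = 1.0000 m/s

collect terms ⇒ (1/3)·v_R² + (23/15)·v_R + (-28/15) = 0
  disc = (23/15)² − 4·(1/3)·(-28/15) = 121/25 ; √disc = 11/5
  v_R = (−(23/15) + 11/5) / (2·(1/3)) = 1 m/s
check:
braking lasts T_s = 1/(3/2) = 0.6667 s
reaction-phase robot travel = 1.0000·0.2000 = 0.2000 m
robot under decel: 1.0000²/(2·1.5000) = 0.3333 m
human closes 2.0000·0.8667 = 1.7333 m
C+Z_d+Z_r = 0.1500+0.0150+0.0200 = 0.1850 m
sum ≈ 0.2000+0.3333+1.7333+0.1850 ≈ 2.4517 m = S ✓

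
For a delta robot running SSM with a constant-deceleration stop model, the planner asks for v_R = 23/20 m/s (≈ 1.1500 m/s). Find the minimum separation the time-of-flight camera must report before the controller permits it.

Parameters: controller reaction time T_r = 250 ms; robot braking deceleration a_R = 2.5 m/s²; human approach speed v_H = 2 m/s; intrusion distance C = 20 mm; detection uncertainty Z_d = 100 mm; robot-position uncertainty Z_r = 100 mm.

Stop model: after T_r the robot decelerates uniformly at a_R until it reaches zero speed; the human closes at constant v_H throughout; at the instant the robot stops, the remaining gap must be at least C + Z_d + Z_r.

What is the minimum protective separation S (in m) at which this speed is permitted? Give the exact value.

S_min = 274/125 m = 2.1920 m

stop time T_s = (23/20)/(5/2) = 0.4600 s
robot covers v_R·T_r = 1.1500·0.2500 = 0.2875 m before braking
braking distance = 1.1500²/(2·2.5000) = 0.2645 m
person approaches 2.0000·(0.2500+0.4600) = 1.4200 m
C+Z_d+Z_r = 0.0200+0.1000+0.1000 = 0.2200 m
S_min ≈ 0.2875+0.2645+1.4200+0.2200  ⇒  S_min = 274/125 m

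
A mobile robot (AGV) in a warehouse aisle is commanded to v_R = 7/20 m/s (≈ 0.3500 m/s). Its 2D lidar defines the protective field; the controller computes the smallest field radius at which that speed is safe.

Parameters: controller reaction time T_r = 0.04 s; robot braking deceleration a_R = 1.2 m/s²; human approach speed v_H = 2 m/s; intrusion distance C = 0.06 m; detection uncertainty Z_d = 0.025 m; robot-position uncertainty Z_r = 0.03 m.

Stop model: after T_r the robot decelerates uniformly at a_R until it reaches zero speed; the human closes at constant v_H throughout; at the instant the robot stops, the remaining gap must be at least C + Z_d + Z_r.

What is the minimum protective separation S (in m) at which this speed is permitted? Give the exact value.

S_min = 6747/8000 m = 0.8434 m

braking lasts T_s = (7/20)/(6/5) = 0.2917 s
robot covers v_R·T_r = 0.3500·0.0400 = 0.0140 m before braking
robot covers 0.3500·0.2917 − ½·1.2000·0.2917² = 0.0510 m while stopping
human closes 2.0000·0.3317 = 0.6633 m
C+Z_d+Z_r = 0.0600+0.0250+0.0300 = 0.1150 m
S_min ≈ 0.0140+0.0510+0.6633+0.1150  ⇒  S_min = 6747/8000 m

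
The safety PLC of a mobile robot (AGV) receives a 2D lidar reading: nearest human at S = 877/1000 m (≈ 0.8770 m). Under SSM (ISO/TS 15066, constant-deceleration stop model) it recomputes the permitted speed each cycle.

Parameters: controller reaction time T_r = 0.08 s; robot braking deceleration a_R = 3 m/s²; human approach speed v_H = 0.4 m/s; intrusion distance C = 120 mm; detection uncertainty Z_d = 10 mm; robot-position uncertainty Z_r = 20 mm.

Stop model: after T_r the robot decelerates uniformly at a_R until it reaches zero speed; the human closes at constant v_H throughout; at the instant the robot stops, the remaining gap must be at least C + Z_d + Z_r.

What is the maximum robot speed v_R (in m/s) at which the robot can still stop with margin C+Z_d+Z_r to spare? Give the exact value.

v_R_max = 3/2 m/s = 1.5000 m/s

at the boundary: (1/6)·v² + (16/75)·v + (-139/200) = 0
  disc = (16/75)² − 4·(1/6)·(-139/200) = 11449/22500 ; √disc = 107/150
  v_R = (−(16/75) + 107/150) / (2·(1/6)) = 3/2 m/s
check:
stop time T_s = (3/2)/3 = 0.5000 s
reaction-phase robot travel = 1.5000·0.0800 = 0.1200 m
robot covers 1.5000·0.5000 − ½·3.0000·0.5000² = 0.3750 m while stopping
human over T_r+T_s: 0.4000·(0.0800+0.5000) = 0.2320 m
C+Z_d+Z_r = 0.1200+0.0100+0.0200 = 0.1500 m
sum ≈ 0.1200+0.3750+0.2320+0.1500 ≈ 0.8770 m = S ✓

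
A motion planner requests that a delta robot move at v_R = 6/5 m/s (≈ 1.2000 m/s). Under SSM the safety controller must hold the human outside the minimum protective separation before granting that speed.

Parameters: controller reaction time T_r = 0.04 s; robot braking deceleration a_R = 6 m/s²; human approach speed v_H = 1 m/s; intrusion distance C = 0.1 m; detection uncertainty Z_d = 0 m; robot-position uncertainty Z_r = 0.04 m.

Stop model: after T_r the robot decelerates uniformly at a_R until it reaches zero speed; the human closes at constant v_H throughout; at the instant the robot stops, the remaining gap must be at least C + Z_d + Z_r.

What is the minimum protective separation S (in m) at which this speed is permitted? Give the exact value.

stop time T_s = (6/5)/6 = 0.2000 s
robot in T_r: 1.2000·0.0400 = 0.0480 m
robot covers 1.2000·0.2000 − ½·6.0000·0.2000² = 0.1200 m while stopping
person approaches 1.0000·(0.0400+0.2000) = 0.2400 m
C+Z_d+Z_r = 0.1000+0.0000+0.0400 = 0.1400 m
S_min ≈ 0.0480+0.1200+0.2400+0.1400  ⇒  S_min = 137/250 m

S_min = 137/250 m = 0.5480 m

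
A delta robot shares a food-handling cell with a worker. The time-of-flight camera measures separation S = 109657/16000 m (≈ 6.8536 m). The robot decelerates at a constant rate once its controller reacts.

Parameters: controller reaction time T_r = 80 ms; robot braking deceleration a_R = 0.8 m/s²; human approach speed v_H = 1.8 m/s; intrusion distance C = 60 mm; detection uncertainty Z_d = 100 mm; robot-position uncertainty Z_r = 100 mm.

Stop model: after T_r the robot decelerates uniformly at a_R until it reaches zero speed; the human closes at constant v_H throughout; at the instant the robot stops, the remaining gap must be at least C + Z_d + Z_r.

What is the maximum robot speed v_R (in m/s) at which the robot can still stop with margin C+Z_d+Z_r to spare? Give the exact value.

quadratic (5/8)·v² + (233/100)·v + (-103193/16000) = 0
  disc = (233/100)² − 4·(5/8)·(-103193/16000) = 3448449/160000 ; √disc = 1857/400
  v_R = (−(233/100) + 1857/400) / (2·(5/8)) = 37/20 m/s
check:
braking lasts T_s = (37/20)/(4/5) = 2.3125 s
robot in T_r: 1.8500·0.0800 = 0.1480 m
braking distance = 1.8500²/(2·0.8000) = 2.1391 m
human over T_r+T_s: 1.8000·(0.0800+2.3125) = 4.3065 m
residual clearance needed = 0.0600+0.1000+0.1000 = 0.2600 m
sum ≈ 0.1480+2.1391+4.3065+0.2600 ≈ 6.8536 m = S ✓

v_R_max = 37/20 m/s = 1.8500 m/s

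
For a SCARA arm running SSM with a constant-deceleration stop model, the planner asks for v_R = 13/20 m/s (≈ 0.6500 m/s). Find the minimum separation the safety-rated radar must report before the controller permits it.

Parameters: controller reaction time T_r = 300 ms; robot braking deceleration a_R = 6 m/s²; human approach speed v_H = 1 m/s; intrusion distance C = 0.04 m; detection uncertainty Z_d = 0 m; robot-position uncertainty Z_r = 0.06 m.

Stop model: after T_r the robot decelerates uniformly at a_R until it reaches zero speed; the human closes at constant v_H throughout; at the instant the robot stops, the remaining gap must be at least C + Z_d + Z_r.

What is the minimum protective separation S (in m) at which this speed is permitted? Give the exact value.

S_min = 709/960 m = 0.7385 m

braking lasts T_s = (13/20)/6 = 0.1083 s
reaction-phase robot travel = 0.6500·0.3000 = 0.1950 m
braking distance = 0.6500²/(2·6.0000) = 0.0352 m
human over T_r+T_s: 1.0000·(0.3000+0.1083) = 0.4083 m
margins: 0.0400+0.0000+0.0600 = 0.1000 m
S_min ≈ 0.1950+0.0352+0.4083+0.1000  ⇒  S_min = 709/960 m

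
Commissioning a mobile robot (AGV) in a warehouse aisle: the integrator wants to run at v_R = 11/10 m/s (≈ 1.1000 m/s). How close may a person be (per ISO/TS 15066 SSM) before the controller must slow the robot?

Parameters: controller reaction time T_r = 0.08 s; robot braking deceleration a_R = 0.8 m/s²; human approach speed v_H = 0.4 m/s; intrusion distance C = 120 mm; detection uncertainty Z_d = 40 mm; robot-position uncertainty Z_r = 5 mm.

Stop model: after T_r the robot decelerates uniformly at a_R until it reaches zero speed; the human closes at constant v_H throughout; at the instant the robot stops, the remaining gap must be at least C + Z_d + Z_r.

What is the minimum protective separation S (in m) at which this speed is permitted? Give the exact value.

braking lasts T_s = (11/10)/(4/5) = 1.3750 s
robot covers v_R·T_r = 1.1000·0.0800 = 0.0880 m before braking
robot covers 1.1000·1.3750 − ½·0.8000·1.3750² = 0.7562 m while stopping
person approaches 0.4000·(0.0800+1.3750) = 0.5820 m
C+Z_d+Z_r = 0.1200+0.0400+0.0050 = 0.1650 m
S_min ≈ 0.0880+0.7562+0.5820+0.1650  ⇒  S_min = 1273/800 m

S_min = 1273/800 m = 1.5913 m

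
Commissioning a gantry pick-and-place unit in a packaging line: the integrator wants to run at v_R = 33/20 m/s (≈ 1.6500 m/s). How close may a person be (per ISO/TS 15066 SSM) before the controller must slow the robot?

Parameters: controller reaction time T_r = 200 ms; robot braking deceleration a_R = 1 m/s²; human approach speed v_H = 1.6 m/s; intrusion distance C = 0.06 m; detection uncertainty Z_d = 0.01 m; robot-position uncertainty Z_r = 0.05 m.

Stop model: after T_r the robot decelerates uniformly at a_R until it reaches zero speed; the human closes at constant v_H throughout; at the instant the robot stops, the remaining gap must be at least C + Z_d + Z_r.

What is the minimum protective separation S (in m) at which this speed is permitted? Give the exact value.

stop time T_s = (33/20)/1 = 1.6500 s
reaction-phase robot travel = 1.6500·0.2000 = 0.3300 m
robot covers 1.6500·1.6500 − ½·1.0000·1.6500² = 1.3613 m while stopping
human closes 1.6000·1.8500 = 2.9600 m
C+Z_d+Z_r = 0.0600+0.0100+0.0500 = 0.1200 m
S_min ≈ 0.3300+1.3613+2.9600+0.1200  ⇒  S_min = 3817/800 m

S_min = 3817/800 m = 4.7713 m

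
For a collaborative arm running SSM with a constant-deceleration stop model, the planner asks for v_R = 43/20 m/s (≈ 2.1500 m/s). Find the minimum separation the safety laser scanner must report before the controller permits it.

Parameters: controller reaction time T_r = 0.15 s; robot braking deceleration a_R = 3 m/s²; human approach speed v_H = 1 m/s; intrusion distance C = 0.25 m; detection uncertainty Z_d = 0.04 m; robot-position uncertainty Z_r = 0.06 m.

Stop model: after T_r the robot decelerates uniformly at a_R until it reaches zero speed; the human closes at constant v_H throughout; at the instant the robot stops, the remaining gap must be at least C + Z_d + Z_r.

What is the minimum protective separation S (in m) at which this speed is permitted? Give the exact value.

S_min = 5543/2400 m = 2.3096 m

braking lasts T_s = (43/20)/3 = 0.7167 s
robot in T_r: 2.1500·0.1500 = 0.3225 m
robot under decel: 2.1500²/(2·3.0000) = 0.7704 m
person approaches 1.0000·(0.1500+0.7167) = 0.8667 m
C+Z_d+Z_r = 0.2500+0.0400+0.0600 = 0.3500 m
S_min ≈ 0.3225+0.7704+0.8667+0.3500  ⇒  S_min = 5543/2400 m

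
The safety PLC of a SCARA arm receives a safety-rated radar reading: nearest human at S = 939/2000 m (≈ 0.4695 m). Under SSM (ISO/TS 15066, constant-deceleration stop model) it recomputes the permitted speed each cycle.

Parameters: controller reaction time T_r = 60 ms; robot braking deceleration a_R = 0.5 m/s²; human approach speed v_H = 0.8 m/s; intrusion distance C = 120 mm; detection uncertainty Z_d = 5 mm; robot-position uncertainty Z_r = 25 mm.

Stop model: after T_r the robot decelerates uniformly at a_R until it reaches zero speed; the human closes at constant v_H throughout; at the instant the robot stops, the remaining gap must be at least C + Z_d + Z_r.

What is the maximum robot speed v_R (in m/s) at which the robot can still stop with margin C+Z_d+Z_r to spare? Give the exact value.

quadratic (1)·v² + (83/50)·v + (-543/2000) = 0
  disc = (83/50)² − 4·(1)·(-543/2000) = 2401/625 ; √disc = 49/25
  v_R = (−(83/50) + 49/25) / (2·(1)) = 3/20 m/s
check:
stop time T_s = (3/20)/(1/2) = 0.3000 s
reaction-phase robot travel = 0.1500·0.0600 = 0.0090 m
robot under decel: 0.1500²/(2·0.5000) = 0.0225 m
human over T_r+T_s: 0.8000·(0.0600+0.3000) = 0.2880 m
margins: 0.1200+0.0050+0.0250 = 0.1500 m
sum ≈ 0.0090+0.0225+0.2880+0.1500 ≈ 0.4695 m = S ✓

v_R_max = 3/20 m/s = 0.1500 m/s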